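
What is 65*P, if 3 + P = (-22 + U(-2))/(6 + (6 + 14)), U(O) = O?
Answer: -255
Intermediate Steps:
P = -51/13 (P = -3 + (-22 - 2)/(6 + (6 + 14)) = -3 - 24/(6 + 20) = -3 - 24/26 = -3 - 24*1/26 = -3 - 12/13 = -51/13 ≈ -3.9231)
65*P = 65*(-51/13) = -255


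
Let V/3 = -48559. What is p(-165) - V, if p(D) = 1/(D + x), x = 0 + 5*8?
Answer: 18209624/125 ≈ 1.4568e+5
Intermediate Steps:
V = -145677 (V = 3*(-48559) = -145677)
x = 40 (x = 0 + 40 = 40)
p(D) = 1/(40 + D) (p(D) = 1/(D + 40) = 1/(40 + D))
p(-165) - V = 1/(40 - 165) - 1*(-145677) = 1/(-125) + 145677 = -1/125 + 145677 = 18209624/125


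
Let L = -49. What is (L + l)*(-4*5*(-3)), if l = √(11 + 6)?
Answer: -2940 + 60*√17 ≈ -2692.6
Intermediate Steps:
l = √17 ≈ 4.1231
(L + l)*(-4*5*(-3)) = (-49 + √17)*(-4*5*(-3)) = (-49 + √17)*(-20*(-3)) = (-49 + √17)*60 = -2940 + 60*√17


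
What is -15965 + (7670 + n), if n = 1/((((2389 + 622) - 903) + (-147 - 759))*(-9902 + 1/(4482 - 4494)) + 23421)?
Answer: -591212015211/71273299 ≈ -8295.0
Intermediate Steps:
n = -6/71273299 (n = 1/(((3011 - 903) - 906)*(-9902 + 1/(-12)) + 23421) = 1/((2108 - 906)*(-9902 - 1/12) + 23421) = 1/(1202*(-118825/12) + 23421) = 1/(-71413825/6 + 23421) = 1/(-71273299/6) = -6/71273299 ≈ -8.4183e-8)
-15965 + (7670 + n) = -15965 + (7670 - 6/71273299) = -15965 + 546666203324/71273299 = -591212015211/71273299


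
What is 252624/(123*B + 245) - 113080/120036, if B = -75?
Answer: -1958714554/67370205 ≈ -29.074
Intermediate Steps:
252624/(123*B + 245) - 113080/120036 = 252624/(123*(-75) + 245) - 113080/120036 = 252624/(-9225 + 245) - 113080*1/120036 = 252624/(-8980) - 28270/30009 = 252624*(-1/8980) - 28270/30009 = -63156/2245 - 28270/30009 = -1958714554/67370205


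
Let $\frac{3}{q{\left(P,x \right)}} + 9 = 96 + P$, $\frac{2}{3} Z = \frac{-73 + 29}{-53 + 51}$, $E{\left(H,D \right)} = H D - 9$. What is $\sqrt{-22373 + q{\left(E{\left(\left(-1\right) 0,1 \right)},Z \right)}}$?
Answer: $\frac{3 i \sqrt{1680458}}{26} \approx 149.58 i$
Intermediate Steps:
$E{\left(H,D \right)} = -9 + D H$ ($E{\left(H,D \right)} = D H - 9 = -9 + D H$)
$Z = 33$ ($Z = \frac{3 \frac{-73 + 29}{-53 + 51}}{2} = \frac{3 \left(- \frac{44}{-2}\right)}{2} = \frac{3 \left(\left(-44\right) \left(- \frac{1}{2}\right)\right)}{2} = \frac{3}{2} \cdot 22 = 33$)
$q{\left(P,x \right)} = \frac{3}{87 + P}$ ($q{\left(P,x \right)} = \frac{3}{-9 + \left(96 + P\right)} = \frac{3}{87 + P}$)
$\sqrt{-22373 + q{\left(E{\left(\left(-1\right) 0,1 \right)},Z \right)}} = \sqrt{-22373 + \frac{3}{87 - \left(9 - \left(-1\right) 0\right)}} = \sqrt{-22373 + \frac{3}{87 + \left(-9 + 1 \cdot 0\right)}} = \sqrt{-22373 + \frac{3}{87 + \left(-9 + 0\right)}} = \sqrt{-22373 + \frac{3}{87 - 9}} = \sqrt{-22373 + \frac{3}{78}} = \sqrt{-22373 + 3 \cdot \frac{1}{78}} = \sqrt{-22373 + \frac{1}{26}} = \sqrt{- \frac{581697}{26}} = \frac{3 i \sqrt{1680458}}{26}$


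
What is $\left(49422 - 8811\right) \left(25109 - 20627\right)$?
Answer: $182018502$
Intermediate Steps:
$\left(49422 - 8811\right) \left(25109 - 20627\right) = 40611 \left(25109 - 20627\right) = 40611 \cdot 4482 = 182018502$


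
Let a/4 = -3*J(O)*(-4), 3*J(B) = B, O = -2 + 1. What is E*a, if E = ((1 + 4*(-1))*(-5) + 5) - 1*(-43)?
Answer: -1008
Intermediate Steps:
O = -1
J(B) = B/3
E = 63 (E = ((1 - 4)*(-5) + 5) + 43 = (-3*(-5) + 5) + 43 = (15 + 5) + 43 = 20 + 43 = 63)
a = -16 (a = 4*(-(-1)*(-4)) = 4*(-3*(-⅓)*(-4)) = 4*(1*(-4)) = 4*(-4) = -16)
E*a = 63*(-16) = -1008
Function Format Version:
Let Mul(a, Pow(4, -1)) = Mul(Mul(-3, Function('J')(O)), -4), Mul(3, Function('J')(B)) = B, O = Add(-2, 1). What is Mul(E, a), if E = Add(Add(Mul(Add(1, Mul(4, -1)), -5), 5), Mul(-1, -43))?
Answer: -1008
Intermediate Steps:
O = -1
Function('J')(B) = Mul(Rational(1, 3), B)
E = 63 (E = Add(Add(Mul(Add(1, -4), -5), 5), 43) = Add(Add(Mul(-3, -5), 5), 43) = Add(Add(15, 5), 43) = Add(20, 43) = 63)
a = -16 (a = Mul(4, Mul(Mul(-3, Mul(Rational(1, 3), -1)), -4)) = Mul(4, Mul(Mul(-3, Rational(-1, 3)), -4)) = Mul(4, Mul(1, -4)) = Mul(4, -4) = -16)
Mul(E, a) = Mul(63, -16) = -1008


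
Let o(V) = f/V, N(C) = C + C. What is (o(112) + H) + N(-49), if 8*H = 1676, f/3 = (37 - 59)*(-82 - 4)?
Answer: 4541/28 ≈ 162.18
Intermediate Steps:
N(C) = 2*C
f = 5676 (f = 3*((37 - 59)*(-82 - 4)) = 3*(-22*(-86)) = 3*1892 = 5676)
H = 419/2 (H = (1/8)*1676 = 419/2 ≈ 209.50)
o(V) = 5676/V
(o(112) + H) + N(-49) = (5676/112 + 419/2) + 2*(-49) = (5676*(1/112) + 419/2) - 98 = (1419/28 + 419/2) - 98 = 7285/28 - 98 = 4541/28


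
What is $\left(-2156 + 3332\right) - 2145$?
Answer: $-969$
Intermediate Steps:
$\left(-2156 + 3332\right) - 2145 = 1176 - 2145 = -969$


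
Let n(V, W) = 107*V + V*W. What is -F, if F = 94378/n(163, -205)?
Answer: 47189/7987 ≈ 5.9082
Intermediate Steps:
F = -47189/7987 (F = 94378/((163*(107 - 205))) = 94378/((163*(-98))) = 94378/(-15974) = 94378*(-1/15974) = -47189/7987 ≈ -5.9082)
-F = -1*(-47189/7987) = 47189/7987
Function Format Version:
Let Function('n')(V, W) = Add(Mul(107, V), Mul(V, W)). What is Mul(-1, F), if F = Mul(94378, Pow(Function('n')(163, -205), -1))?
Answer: Rational(47189, 7987) ≈ 5.9082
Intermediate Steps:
F = Rational(-47189, 7987) (F = Mul(94378, Pow(Mul(163, Add(107, -205)), -1)) = Mul(94378, Pow(Mul(163, -98), -1)) = Mul(94378, Pow(-15974, -1)) = Mul(94378, Rational(-1, 15974)) = Rational(-47189, 7987) ≈ -5.9082)
Mul(-1, F) = Mul(-1, Rational(-47189, 7987)) = Rational(47189, 7987)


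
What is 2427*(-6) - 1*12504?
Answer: -27066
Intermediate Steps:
2427*(-6) - 1*12504 = -14562 - 12504 = -27066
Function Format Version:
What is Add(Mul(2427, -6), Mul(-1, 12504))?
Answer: -27066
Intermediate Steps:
Add(Mul(2427, -6), Mul(-1, 12504)) = Add(-14562, -12504) = -27066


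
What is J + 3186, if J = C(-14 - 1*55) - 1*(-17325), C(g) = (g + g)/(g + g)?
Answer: 20512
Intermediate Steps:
C(g) = 1 (C(g) = (2*g)/((2*g)) = (2*g)*(1/(2*g)) = 1)
J = 17326 (J = 1 - 1*(-17325) = 1 + 17325 = 17326)
J + 3186 = 17326 + 3186 = 20512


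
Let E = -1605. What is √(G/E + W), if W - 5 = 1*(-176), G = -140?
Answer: I*√17611023/321 ≈ 13.073*I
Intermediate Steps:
W = -171 (W = 5 + 1*(-176) = 5 - 176 = -171)
√(G/E + W) = √(-140/(-1605) - 171) = √(-140*(-1/1605) - 171) = √(28/321 - 171) = √(-54863/321) = I*√17611023/321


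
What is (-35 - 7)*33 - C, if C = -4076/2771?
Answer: -3836530/2771 ≈ -1384.5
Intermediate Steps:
C = -4076/2771 (C = -4076*1/2771 = -4076/2771 ≈ -1.4709)
(-35 - 7)*33 - C = (-35 - 7)*33 - 1*(-4076/2771) = -42*33 + 4076/2771 = -1386 + 4076/2771 = -3836530/2771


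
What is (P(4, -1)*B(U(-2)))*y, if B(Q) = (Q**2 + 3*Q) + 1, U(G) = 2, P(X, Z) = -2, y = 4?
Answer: -88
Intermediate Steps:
B(Q) = 1 + Q**2 + 3*Q
(P(4, -1)*B(U(-2)))*y = -2*(1 + 2**2 + 3*2)*4 = -2*(1 + 4 + 6)*4 = -2*11*4 = -22*4 = -88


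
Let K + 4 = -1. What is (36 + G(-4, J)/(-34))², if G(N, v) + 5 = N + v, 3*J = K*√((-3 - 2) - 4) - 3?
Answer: 1522731/1156 + 3085*I/289 ≈ 1317.2 + 10.675*I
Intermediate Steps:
K = -5 (K = -4 - 1 = -5)
J = -1 - 5*I (J = (-5*√((-3 - 2) - 4) - 3)/3 = (-5*√(-5 - 4) - 3)/3 = (-15*I - 3)/3 = (-3 - 15*I)/3 = -1 - 5*I ≈ -1.0 - 5.0*I)
G(N, v) = -5 + N + v (G(N, v) = -5 + (N + v) = -5 + N + v)
(36 + G(-4, J)/(-34))² = (36 + (-5 - 4 + (-1 - 5*I))/(-34))² = (36 + (-10 - 5*I)*(-1/34))² = (36 + (5/17 + 5*I/34))² = (617/17 + 5*I/34)²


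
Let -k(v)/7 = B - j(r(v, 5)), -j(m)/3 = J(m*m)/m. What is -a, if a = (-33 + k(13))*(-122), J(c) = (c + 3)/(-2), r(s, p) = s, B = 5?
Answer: 112484/13 ≈ 8652.6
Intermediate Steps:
J(c) = -3/2 - c/2 (J(c) = (3 + c)*(-1/2) = -3/2 - c/2)
j(m) = -3*(-3/2 - m**2/2)/m (j(m) = -3*(-3/2 - m*m/2)/m = -3*(-3/2 - m**2/2)/m)
k(v) = -35 + 21*(3 + v**2)/(2*v) (k(v) = -7*(5 - 3*(3 + v**2)/(2*v)) = -35 + 21*(3 + v**2)/(2*v))
a = -112484/13 (a = (-33 + (-35 + (21/2)*13 + (63/2)/13))*(-122) = (-33 + (-35 + 273/2 + (63/2)*(1/13)))*(-122) = (-33 + (-35 + 273/2 + 63/26))*(-122) = (-33 + 1351/13)*(-122) = (922/13)*(-122) = -112484/13 ≈ -8652.6)
-a = -1*(-112484/13) = 112484/13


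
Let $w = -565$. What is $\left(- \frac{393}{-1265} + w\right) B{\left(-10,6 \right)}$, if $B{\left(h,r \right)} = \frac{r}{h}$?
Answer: $\frac{2142996}{6325} \approx 338.81$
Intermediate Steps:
$\left(- \frac{393}{-1265} + w\right) B{\left(-10,6 \right)} = \left(- \frac{393}{-1265} - 565\right) \frac{6}{-10} = \left(\left(-393\right) \left(- \frac{1}{1265}\right) - 565\right) 6 \left(- \frac{1}{10}\right) = \left(\frac{393}{1265} - 565\right) \left(- \frac{3}{5}\right) = \left(- \frac{714332}{1265}\right) \left(- \frac{3}{5}\right) = \frac{2142996}{6325}$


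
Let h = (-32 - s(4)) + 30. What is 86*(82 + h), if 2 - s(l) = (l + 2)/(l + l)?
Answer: 13545/2 ≈ 6772.5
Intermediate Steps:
s(l) = 2 - (2 + l)/(2*l) (s(l) = 2 - (l + 2)/(l + l) = 2 - (2 + l)/(2*l))
h = -13/4 (h = (-32 - (3/2 - 1/4)) + 30 = (-32 - 1*5/4) + 30 = (-32 - 5/4) + 30 = -133/4 + 30 = -13/4 ≈ -3.2500)
86*(82 + h) = 86*(82 - 13/4) = 86*(315/4) = 13545/2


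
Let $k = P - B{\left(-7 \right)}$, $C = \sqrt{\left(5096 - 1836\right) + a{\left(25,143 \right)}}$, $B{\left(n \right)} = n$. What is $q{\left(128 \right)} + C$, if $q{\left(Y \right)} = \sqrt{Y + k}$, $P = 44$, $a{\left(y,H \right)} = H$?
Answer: $\sqrt{179} + \sqrt{3403} \approx 71.714$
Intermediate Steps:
$C = \sqrt{3403}$ ($C = \sqrt{\left(5096 - 1836\right) + 143} = \sqrt{3260 + 143} = \sqrt{3403} \approx 58.335$)
$k = 51$ ($k = 44 - -7 = 44 + 7 = 51$)
$q{\left(Y \right)} = \sqrt{51 + Y}$ ($q{\left(Y \right)} = \sqrt{Y + 51} = \sqrt{51 + Y}$)
$q{\left(128 \right)} + C = \sqrt{51 + 128} + \sqrt{3403} = \sqrt{179} + \sqrt{3403}$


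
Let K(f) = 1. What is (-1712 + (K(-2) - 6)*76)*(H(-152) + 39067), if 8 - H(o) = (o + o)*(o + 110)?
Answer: -55034244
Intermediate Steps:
H(o) = 8 - 2*o*(110 + o) (H(o) = 8 - (o + o)*(o + 110) = 8 - 2*o*(110 + o))
(-1712 + (K(-2) - 6)*76)*(H(-152) + 39067) = (-1712 + (1 - 6)*76)*((8 - 220*(-152) - 2*(-152)**2) + 39067) = (-1712 - 5*76)*((8 + 33440 - 2*23104) + 39067) = (-1712 - 380)*((8 + 33440 - 46208) + 39067) = -2092*(-12760 + 39067) = -2092*26307 = -55034244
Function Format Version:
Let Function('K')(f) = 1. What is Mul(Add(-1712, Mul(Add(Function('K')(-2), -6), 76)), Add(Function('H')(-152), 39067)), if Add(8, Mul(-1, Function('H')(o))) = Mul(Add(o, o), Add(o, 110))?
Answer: -55034244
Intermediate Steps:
Function('H')(o) = Add(8, Mul(-2, o, Add(110, o))) (Function('H')(o) = Add(8, Mul(-1, Mul(Add(o, o), Add(o, 110)))) = Add(8, Mul(-1, Mul(Mul(2, o), Add(110, o)))) = Add(8, Mul(-1, Mul(2, o, Add(110, o)))) = Add(8, Mul(-2, o, Add(110, o))))
Mul(Add(-1712, Mul(Add(Function('K')(-2), -6), 76)), Add(Function('H')(-152), 39067)) = Mul(Add(-1712, Mul(Add(1, -6), 76)), Add(Add(8, Mul(-220, -152), Mul(-2, Pow(-152, 2))), 39067)) = Mul(Add(-1712, Mul(-5, 76)), Add(Add(8, 33440, Mul(-2, 23104)), 39067)) = Mul(Add(-1712, -380), Add(Add(8, 33440, -46208), 39067)) = Mul(-2092, Add(-12760, 39067)) = Mul(-2092, 26307) = -55034244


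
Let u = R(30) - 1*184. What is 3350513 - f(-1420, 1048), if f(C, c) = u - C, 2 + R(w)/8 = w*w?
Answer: 3342093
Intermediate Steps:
R(w) = -16 + 8*w² (R(w) = -16 + 8*(w*w) = -16 + 8*w²)
u = 7000 (u = (-16 + 8*30²) - 1*184 = (-16 + 8*900) - 184 = (-16 + 7200) - 184 = 7184 - 184 = 7000)
f(C, c) = 7000 - C
3350513 - f(-1420, 1048) = 3350513 - (7000 - 1*(-1420)) = 3350513 - (7000 + 1420) = 3350513 - 1*8420 = 3350513 - 8420 = 3342093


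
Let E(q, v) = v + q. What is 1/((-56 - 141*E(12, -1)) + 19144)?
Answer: 1/17537 ≈ 5.7022e-5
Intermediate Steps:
E(q, v) = q + v
1/((-56 - 141*E(12, -1)) + 19144) = 1/((-56 - 141*(12 - 1)) + 19144) = 1/((-56 - 141*11) + 19144) = 1/((-56 - 1551) + 19144) = 1/(-1607 + 19144) = 1/17537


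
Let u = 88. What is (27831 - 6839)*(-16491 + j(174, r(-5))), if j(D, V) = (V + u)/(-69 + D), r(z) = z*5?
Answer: -1730832384/5 ≈ -3.4617e+8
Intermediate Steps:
r(z) = 5*z
j(D, V) = (88 + V)/(-69 + D) (j(D, V) = (V + 88)/(-69 + D) = (88 + V)/(-69 + D))
(27831 - 6839)*(-16491 + j(174, r(-5))) = (27831 - 6839)*(-16491 + (88 + 5*(-5))/(-69 + 174)) = 20992*(-16491 + (88 - 25)/105) = 20992*(-16491 + (1/105)*63) = 20992*(-16491 + ⅗) = 20992*(-82452/5) = -1730832384/5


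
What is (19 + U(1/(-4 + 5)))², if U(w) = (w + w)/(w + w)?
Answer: 400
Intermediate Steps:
U(w) = 1 (U(w) = (2*w)/((2*w)) = (2*w)*(1/(2*w)) = 1)
(19 + U(1/(-4 + 5)))² = (19 + 1)² = 20² = 400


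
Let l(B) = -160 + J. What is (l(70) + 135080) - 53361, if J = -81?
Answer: 81478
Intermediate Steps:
l(B) = -241 (l(B) = -160 - 81 = -241)
(l(70) + 135080) - 53361 = (-241 + 135080) - 53361 = 134839 - 53361 = 81478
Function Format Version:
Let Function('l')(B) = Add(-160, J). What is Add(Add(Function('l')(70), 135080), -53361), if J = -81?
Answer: 81478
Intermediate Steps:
Function('l')(B) = -241 (Function('l')(B) = Add(-160, -81) = -241)
Add(Add(Function('l')(70), 135080), -53361) = Add(Add(-241, 135080), -53361) = Add(134839, -53361) = 81478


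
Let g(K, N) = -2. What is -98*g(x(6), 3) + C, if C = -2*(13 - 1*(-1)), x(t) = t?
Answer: 168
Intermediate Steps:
C = -28 (C = -2*(13 + 1) = -2*14 = -28)
-98*g(x(6), 3) + C = -98*(-2) - 28 = 196 - 28 = 168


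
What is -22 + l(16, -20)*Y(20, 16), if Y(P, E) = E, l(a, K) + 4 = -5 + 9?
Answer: -22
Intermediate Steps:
l(a, K) = 0 (l(a, K) = -4 + (-5 + 9) = -4 + 4 = 0)
-22 + l(16, -20)*Y(20, 16) = -22 + 0*16 = -22 + 0 = -22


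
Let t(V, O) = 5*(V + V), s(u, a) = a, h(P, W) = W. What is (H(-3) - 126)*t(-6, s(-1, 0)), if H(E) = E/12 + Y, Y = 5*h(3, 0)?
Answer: 7575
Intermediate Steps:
Y = 0 (Y = 5*0 = 0)
H(E) = E/12 (H(E) = E/12 + 0 = E/12)
t(V, O) = 10*V (t(V, O) = 5*(2*V) = 10*V)
(H(-3) - 126)*t(-6, s(-1, 0)) = ((1/12)*(-3) - 126)*(10*(-6)) = (-¼ - 126)*(-60) = -505/4*(-60) = 7575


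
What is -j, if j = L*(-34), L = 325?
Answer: 11050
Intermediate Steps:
j = -11050 (j = 325*(-34) = -11050)
-j = -1*(-11050) = 11050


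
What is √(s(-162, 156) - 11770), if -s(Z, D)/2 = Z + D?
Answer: I*√11758 ≈ 108.43*I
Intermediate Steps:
s(Z, D) = -2*D - 2*Z (s(Z, D) = -2*(Z + D) = -2*(D + Z) = -2*D - 2*Z)
√(s(-162, 156) - 11770) = √((-2*156 - 2*(-162)) - 11770) = √((-312 + 324) - 11770) = √(12 - 11770) = √(-11758) = I*√11758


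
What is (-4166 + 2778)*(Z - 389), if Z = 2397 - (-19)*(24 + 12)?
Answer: -3736496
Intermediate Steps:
Z = 3081 (Z = 2397 - (-19)*36 = 2397 - 1*(-684) = 2397 + 684 = 3081)
(-4166 + 2778)*(Z - 389) = (-4166 + 2778)*(3081 - 389) = -1388*2692 = -3736496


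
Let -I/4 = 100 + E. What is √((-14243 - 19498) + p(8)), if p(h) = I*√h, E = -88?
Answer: √(-33741 - 96*√2) ≈ 184.06*I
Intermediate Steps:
I = -48 (I = -4*(100 - 88) = -4*12 = -48)
p(h) = -48*√h
√((-14243 - 19498) + p(8)) = √((-14243 - 19498) - 96*√2) = √(-33741 - 96*√2)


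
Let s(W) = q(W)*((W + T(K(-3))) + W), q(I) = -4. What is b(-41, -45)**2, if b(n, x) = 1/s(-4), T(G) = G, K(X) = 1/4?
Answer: 1/961 ≈ 0.0010406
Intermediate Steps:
K(X) = 1/4
s(W) = -1 - 8*W (s(W) = -4*((W + 1/4) + W) = -4*((1/4 + W) + W) = -4*(1/4 + 2*W) = -1 - 8*W)
b(n, x) = 1/31 (b(n, x) = 1/(-1 - 8*(-4)) = 1/(-1 + 32) = 1/31)
b(-41, -45)**2 = (1/31)**2 = 1/961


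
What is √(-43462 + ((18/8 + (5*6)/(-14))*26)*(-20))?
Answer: 4*I*√133273/7 ≈ 208.61*I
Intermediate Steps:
√(-43462 + ((18/8 + (5*6)/(-14))*26)*(-20)) = √(-43462 + ((18*(⅛) + 30*(-1/14))*26)*(-20)) = √(-43462 + ((9/4 - 15/7)*26)*(-20)) = √(-43462 + ((3/28)*26)*(-20)) = √(-43462 + (39/14)*(-20)) = √(-43462 - 390/7) = √(-304624/7) = 4*I*√133273/7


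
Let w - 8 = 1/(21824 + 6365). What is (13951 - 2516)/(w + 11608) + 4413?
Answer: 289066035148/65488685 ≈ 4414.0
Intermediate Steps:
w = 225513/28189 (w = 8 + 1/(21824 + 6365) = 8 + 1/28189 = 225513/28189 ≈ 8.0000)
(13951 - 2516)/(w + 11608) + 4413 = (13951 - 2516)/(225513/28189 + 11608) + 4413 = 11435/(327443425/28189) + 4413 = 11435*(28189/327443425) + 4413 = 64468243/65488685 + 4413 = 289066035148/65488685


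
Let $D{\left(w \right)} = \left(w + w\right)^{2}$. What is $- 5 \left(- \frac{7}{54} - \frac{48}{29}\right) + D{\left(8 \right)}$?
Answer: $\frac{414871}{1566} \approx 264.92$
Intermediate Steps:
$D{\left(w \right)} = 4 w^{2}$ ($D{\left(w \right)} = \left(2 w\right)^{2} = 4 w^{2}$)
$- 5 \left(- \frac{7}{54} - \frac{48}{29}\right) + D{\left(8 \right)} = - 5 \left(- \frac{7}{54} - \frac{48}{29}\right) + 4 \cdot 8^{2} = - 5 \left(\left(-7\right) \frac{1}{54} - \frac{48}{29}\right) + 4 \cdot 64 = - 5 \left(- \frac{7}{54} - \frac{48}{29}\right) + 256 = \left(-5\right) \left(- \frac{2795}{1566}\right) + 256 = \frac{13975}{1566} + 256 = \frac{414871}{1566}$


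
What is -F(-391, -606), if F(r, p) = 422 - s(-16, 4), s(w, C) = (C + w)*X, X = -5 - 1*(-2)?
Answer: -386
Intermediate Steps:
X = -3 (X = -5 + 2 = -3)
s(w, C) = -3*C - 3*w (s(w, C) = (C + w)*(-3) = -3*C - 3*w)
F(r, p) = 386 (F(r, p) = 422 - (-3*4 - 3*(-16)) = 422 - (-12 + 48) = 422 - 1*36 = 422 - 36 = 386)
-F(-391, -606) = -1*386 = -386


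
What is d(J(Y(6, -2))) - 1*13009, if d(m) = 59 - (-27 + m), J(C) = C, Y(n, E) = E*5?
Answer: -12913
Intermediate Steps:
Y(n, E) = 5*E
d(m) = 86 - m (d(m) = 59 + (27 - m) = 86 - m)
d(J(Y(6, -2))) - 1*13009 = (86 - 5*(-2)) - 1*13009 = (86 - 1*(-10)) - 13009 = (86 + 10) - 13009 = 96 - 13009 = -12913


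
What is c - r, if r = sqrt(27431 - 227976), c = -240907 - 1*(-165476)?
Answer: -75431 - I*sqrt(200545) ≈ -75431.0 - 447.82*I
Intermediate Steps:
c = -75431 (c = -240907 + 165476 = -75431)
r = I*sqrt(200545) (r = sqrt(-200545) = I*sqrt(200545) ≈ 447.82*I)
c - r = -75431 - I*sqrt(200545)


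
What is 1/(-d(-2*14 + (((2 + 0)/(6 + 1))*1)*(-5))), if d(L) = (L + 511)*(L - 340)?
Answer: 49/8717406 ≈ 5.6209e-6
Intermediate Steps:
d(L) = (-340 + L)*(511 + L) (d(L) = (511 + L)*(-340 + L) = (-340 + L)*(511 + L))
1/(-d(-2*14 + (((2 + 0)/(6 + 1))*1)*(-5))) = 1/(-(-173740 + (-2*14 + (((2 + 0)/(6 + 1))*1)*(-5))² + 171*(-2*14 + (((2 + 0)/(6 + 1))*1)*(-5)))) = 1/(-(-173740 + (-28 + ((2/7)*1)*(-5))² + 171*(-28 + ((2/7)*1)*(-5)))) = 1/(-(-173740 + (-28 + (2/7)*(-5))² + 171*(-28 + (2/7)*(-5)))) = 1/(-(-173740 + (-28 - 10/7)² + 171*(-28 - 10/7))) = 1/(-(-173740 + (-206/7)² + 171*(-206/7))) = 1/(-(-173740 + 42436/49 - 35226/7)) = 1/(-1*(-8717406/49)) = 1/(8717406/49) = 49/8717406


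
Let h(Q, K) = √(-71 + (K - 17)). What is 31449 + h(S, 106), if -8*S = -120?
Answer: 31449 + 3*√2 ≈ 31453.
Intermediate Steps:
S = 15 (S = -⅛*(-120) = 15)
h(Q, K) = √(-88 + K) (h(Q, K) = √(-71 + (-17 + K)) = √(-88 + K))
31449 + h(S, 106) = 31449 + √(-88 + 106) = 31449 + √18 = 31449 + 3*√2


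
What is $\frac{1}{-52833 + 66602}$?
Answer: $\frac{1}{13769} \approx 7.2627 \cdot 10^{-5}$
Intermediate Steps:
$\frac{1}{-52833 + 66602} = \frac{1}{13769}$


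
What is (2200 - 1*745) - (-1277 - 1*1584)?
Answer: 4316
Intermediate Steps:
(2200 - 1*745) - (-1277 - 1*1584) = (2200 - 745) - (-1277 - 1584) = 1455 - 1*(-2861) = 1455 + 2861 = 4316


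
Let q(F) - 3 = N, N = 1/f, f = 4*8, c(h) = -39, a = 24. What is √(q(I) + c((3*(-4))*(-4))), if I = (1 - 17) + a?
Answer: I*√2302/8 ≈ 5.9974*I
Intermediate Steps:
f = 32
I = 8 (I = (1 - 17) + 24 = -16 + 24 = 8)
N = 1/32 ≈ 0.031250
q(F) = 97/32 (q(F) = 3 + 1/32 = 97/32)
√(q(I) + c((3*(-4))*(-4))) = √(97/32 - 39) = √(-1151/32) = I*√2302/8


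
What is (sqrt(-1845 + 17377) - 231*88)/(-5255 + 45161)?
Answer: -3388/6651 + sqrt(3883)/19953 ≈ -0.50627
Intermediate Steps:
(sqrt(-1845 + 17377) - 231*88)/(-5255 + 45161) = (sqrt(15532) - 20328)/39906 = (2*sqrt(3883) - 20328)*(1/39906) = (-20328 + 2*sqrt(3883))*(1/39906) = -3388/6651 + sqrt(3883)/19953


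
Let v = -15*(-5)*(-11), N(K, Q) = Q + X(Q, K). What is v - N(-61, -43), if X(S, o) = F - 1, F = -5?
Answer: -776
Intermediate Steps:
X(S, o) = -6 (X(S, o) = -5 - 1 = -6)
N(K, Q) = -6 + Q (N(K, Q) = Q - 6 = -6 + Q)
v = -825 (v = 75*(-11) = -825)
v - N(-61, -43) = -825 - (-6 - 43) = -825 - 1*(-49) = -825 + 49 = -776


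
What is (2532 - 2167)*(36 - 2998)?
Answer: -1081130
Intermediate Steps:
(2532 - 2167)*(36 - 2998) = 365*(-2962) = -1081130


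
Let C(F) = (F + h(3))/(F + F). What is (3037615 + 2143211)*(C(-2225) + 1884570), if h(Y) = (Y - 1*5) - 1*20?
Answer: 21724080912632511/2225 ≈ 9.7636e+12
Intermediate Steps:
h(Y) = -25 + Y (h(Y) = (Y - 5) - 20 = (-5 + Y) - 20 = -25 + Y)
C(F) = (-22 + F)/(2*F) (C(F) = (F + (-25 + 3))/(F + F) = (F - 22)/((2*F)) = (-22 + F)*(1/(2*F)) = (-22 + F)/(2*F))
(3037615 + 2143211)*(C(-2225) + 1884570) = (3037615 + 2143211)*((½)*(-22 - 2225)/(-2225) + 1884570) = 5180826*((½)*(-1/2225)*(-2247) + 1884570) = 5180826*(2247/4450 + 1884570) = 5180826*(8386338747/4450) = 21724080912632511/2225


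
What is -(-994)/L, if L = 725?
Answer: 994/725 ≈ 1.3710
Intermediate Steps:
-(-994)/L = -(-994)/725 = -1*(-994/725) = 994/725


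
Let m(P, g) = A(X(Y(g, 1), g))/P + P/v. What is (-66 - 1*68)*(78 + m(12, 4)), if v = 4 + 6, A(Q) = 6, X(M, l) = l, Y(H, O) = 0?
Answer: -53399/5 ≈ -10680.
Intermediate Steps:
v = 10
m(P, g) = 6/P + P/10
(-66 - 1*68)*(78 + m(12, 4)) = (-66 - 1*68)*(78 + (6/12 + (⅒)*12)) = (-66 - 68)*(78 + (6*(1/12) + 6/5)) = -134*(78 + (½ + 6/5)) = -134*(78 + 17/10) = -134*797/10 = -53399/5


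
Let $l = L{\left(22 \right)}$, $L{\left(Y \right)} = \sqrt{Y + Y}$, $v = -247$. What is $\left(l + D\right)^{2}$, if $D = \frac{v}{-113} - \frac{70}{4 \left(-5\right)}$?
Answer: $\frac{3898569}{51076} + \frac{2570 \sqrt{11}}{113} \approx 151.76$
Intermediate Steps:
$L{\left(Y \right)} = \sqrt{2} \sqrt{Y}$ ($L{\left(Y \right)} = \sqrt{2 Y} = \sqrt{2} \sqrt{Y}$)
$D = \frac{1285}{226}$ ($D = - \frac{247}{-113} - \frac{70}{4 \left(-5\right)} = \left(-247\right) \left(- \frac{1}{113}\right) - \frac{70}{-20} = \frac{247}{113} - - \frac{7}{2} = \frac{247}{113} + \frac{7}{2} = \frac{1285}{226} \approx 5.6858$)
$l = 2 \sqrt{11}$ ($l = \sqrt{2} \sqrt{22} = 2 \sqrt{11} \approx 6.6332$)
$\left(l + D\right)^{2} = \left(2 \sqrt{11} + \frac{1285}{226}\right)^{2} = \left(\frac{1285}{226} + 2 \sqrt{11}\right)^{2}$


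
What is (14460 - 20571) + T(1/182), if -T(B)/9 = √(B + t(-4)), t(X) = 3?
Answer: -6111 - 9*√99554/182 ≈ -6126.6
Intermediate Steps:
T(B) = -9*√(3 + B) (T(B) = -9*√(B + 3) = -9*√(3 + B))
(14460 - 20571) + T(1/182) = (14460 - 20571) - 9*√(3 + 1/182) = -6111 - 9*√(3 + 1/182) = -6111 - 9*√99554/182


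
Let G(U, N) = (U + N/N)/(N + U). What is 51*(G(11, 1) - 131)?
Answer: -6630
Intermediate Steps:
G(U, N) = (1 + U)/(N + U) (G(U, N) = (U + 1)/(N + U) = (1 + U)/(N + U))
51*(G(11, 1) - 131) = 51*((1 + 11)/(1 + 11) - 131) = 51*(12/12 - 131) = 51*((1/12)*12 - 131) = 51*(1 - 131) = 51*(-130) = -6630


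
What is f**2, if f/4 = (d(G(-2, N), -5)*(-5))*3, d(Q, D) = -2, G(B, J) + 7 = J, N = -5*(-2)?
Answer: 14400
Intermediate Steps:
N = 10
G(B, J) = -7 + J
f = 120 (f = 4*(-2*(-5)*3) = 4*(10*3) = 4*30 = 120)
f**2 = 120**2 = 14400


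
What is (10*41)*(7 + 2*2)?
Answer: 4510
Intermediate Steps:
(10*41)*(7 + 2*2) = 410*(7 + 4) = 410*11 = 4510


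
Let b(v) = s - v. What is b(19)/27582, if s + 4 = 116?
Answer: 31/9194 ≈ 0.0033718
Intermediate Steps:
s = 112 (s = -4 + 116 = 112)
b(v) = 112 - v
b(19)/27582 = (112 - 1*19)/27582 = (112 - 19)*(1/27582) = 93*(1/27582) = 31/9194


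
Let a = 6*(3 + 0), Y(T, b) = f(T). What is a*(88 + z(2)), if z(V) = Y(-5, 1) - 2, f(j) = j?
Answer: 1458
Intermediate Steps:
Y(T, b) = T
z(V) = -7 (z(V) = -5 - 2 = -7)
a = 18 (a = 6*3 = 18)
a*(88 + z(2)) = 18*(88 - 7) = 18*81 = 1458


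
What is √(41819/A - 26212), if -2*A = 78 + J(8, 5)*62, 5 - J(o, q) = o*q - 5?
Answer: 7*I*√5233547/99 ≈ 161.76*I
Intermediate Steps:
J(o, q) = 10 - o*q (J(o, q) = 5 - (o*q - 5) = 5 - (-5 + o*q) = 5 + (5 - o*q) = 10 - o*q)
A = 891 (A = -(78 + (10 - 1*8*5)*62)/2 = -(78 + (10 - 40)*62)/2 = -(78 - 30*62)/2 = -(78 - 1860)/2 = -½*(-1782) = 891)
√(41819/A - 26212) = √(41819/891 - 26212) = √(-23313073/891) = 7*I*√5233547/99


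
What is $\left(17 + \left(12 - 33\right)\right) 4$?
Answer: $-16$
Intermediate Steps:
$\left(17 + \left(12 - 33\right)\right) 4 = \left(17 - 21\right) 4 = \left(-4\right) 4 = -16$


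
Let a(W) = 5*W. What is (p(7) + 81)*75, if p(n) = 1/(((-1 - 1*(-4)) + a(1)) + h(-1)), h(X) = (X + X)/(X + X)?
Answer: 18250/3 ≈ 6083.3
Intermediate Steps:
h(X) = 1 (h(X) = (2*X)/((2*X)) = (2*X)*(1/(2*X)) = 1)
p(n) = ⅑ (p(n) = 1/(((-1 - 1*(-4)) + 5*1) + 1) = 1/(((-1 + 4) + 5) + 1) = 1/((3 + 5) + 1) = 1/(8 + 1) = 1/9 = ⅑)
(p(7) + 81)*75 = (⅑ + 81)*75 = (730/9)*75 = 18250/3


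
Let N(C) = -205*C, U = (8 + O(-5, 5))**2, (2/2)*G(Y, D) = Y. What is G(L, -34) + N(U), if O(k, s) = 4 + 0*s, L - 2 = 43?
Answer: -29475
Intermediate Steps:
L = 45 (L = 2 + 43 = 45)
O(k, s) = 4 (O(k, s) = 4 + 0 = 4)
G(Y, D) = Y
U = 144 (U = (8 + 4)**2 = 12**2 = 144)
G(L, -34) + N(U) = 45 - 205*144 = 45 - 29520 = -29475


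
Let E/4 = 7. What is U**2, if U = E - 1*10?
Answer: 324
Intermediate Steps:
E = 28 (E = 4*7 = 28)
U = 18 (U = 28 - 1*10 = 28 - 10 = 18)
U**2 = 18**2 = 324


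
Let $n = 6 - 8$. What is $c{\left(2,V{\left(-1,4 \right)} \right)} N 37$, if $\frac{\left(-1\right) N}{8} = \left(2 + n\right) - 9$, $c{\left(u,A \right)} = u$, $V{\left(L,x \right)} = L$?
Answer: $5328$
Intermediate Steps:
$n = -2$ ($n = 6 - 8 = -2$)
$N = 72$ ($N = - 8 \left(\left(2 - 2\right) - 9\right) = - 8 \left(0 - 9\right) = \left(-8\right) \left(-9\right) = 72$)
$c{\left(2,V{\left(-1,4 \right)} \right)} N 37 = 2 \cdot 72 \cdot 37 = 144 \cdot 37 = 5328$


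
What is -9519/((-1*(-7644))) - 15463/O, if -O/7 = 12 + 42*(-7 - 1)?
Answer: -832073/103194 ≈ -8.0632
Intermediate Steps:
O = 2268 (O = -7*(12 + 42*(-7 - 1)) = -7*(12 + 42*(-8)) = -7*(12 - 336) = -7*(-324) = 2268)
-9519/((-1*(-7644))) - 15463/O = -9519/((-1*(-7644))) - 15463/2268 = -9519/7644 - 15463*1/2268 = -9519*1/7644 - 2209/324 = -3173/2548 - 2209/324 = -832073/103194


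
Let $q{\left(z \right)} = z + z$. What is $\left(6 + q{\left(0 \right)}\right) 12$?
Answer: $72$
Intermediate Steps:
$q{\left(z \right)} = 2 z$
$\left(6 + q{\left(0 \right)}\right) 12 = \left(6 + 2 \cdot 0\right) 12 = \left(6 + 0\right) 12 = 6 \cdot 12 = 72$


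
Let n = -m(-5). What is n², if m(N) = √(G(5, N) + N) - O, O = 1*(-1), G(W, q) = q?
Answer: (1 + I*√10)² ≈ -9.0 + 6.3246*I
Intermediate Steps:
O = -1
m(N) = 1 + √2*√N (m(N) = √(N + N) - 1*(-1) = √(2*N) + 1 = √2*√N + 1 = 1 + √2*√N)
n = -1 - I*√10 (n = -(1 + √2*√(-5)) = -(1 + √2*(I*√5)) = -(1 + I*√10) = -1 - I*√10 ≈ -1.0 - 3.1623*I)
n² = (-1 - I*√10)²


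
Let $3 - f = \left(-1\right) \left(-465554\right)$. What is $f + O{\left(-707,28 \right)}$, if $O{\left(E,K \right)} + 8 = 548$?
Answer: $-465011$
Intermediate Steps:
$O{\left(E,K \right)} = 540$ ($O{\left(E,K \right)} = -8 + 548 = 540$)
$f = -465551$ ($f = 3 - \left(-1\right) \left(-465554\right) = 3 - 465554 = -465551$)
$f + O{\left(-707,28 \right)} = -465551 + 540 = -465011$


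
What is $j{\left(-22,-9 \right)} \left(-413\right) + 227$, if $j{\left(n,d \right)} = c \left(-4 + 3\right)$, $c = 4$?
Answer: $1879$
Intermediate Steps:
$j{\left(n,d \right)} = -4$ ($j{\left(n,d \right)} = 4 \left(-4 + 3\right) = 4 \left(-1\right) = -4$)
$j{\left(-22,-9 \right)} \left(-413\right) + 227 = \left(-4\right) \left(-413\right) + 227 = 1652 + 227 = 1879$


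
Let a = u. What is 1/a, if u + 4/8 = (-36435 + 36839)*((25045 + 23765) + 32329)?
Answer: 2/65560311 ≈ 3.0506e-8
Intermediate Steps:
u = 65560311/2 (u = -½ + (-36435 + 36839)*((25045 + 23765) + 32329) = -½ + 404*(48810 + 32329) = -½ + 404*81139 = -½ + 32780156 = 65560311/2 ≈ 3.2780e+7)
a = 65560311/2 ≈ 3.2780e+7
1/a = 1/(65560311/2) = 2/65560311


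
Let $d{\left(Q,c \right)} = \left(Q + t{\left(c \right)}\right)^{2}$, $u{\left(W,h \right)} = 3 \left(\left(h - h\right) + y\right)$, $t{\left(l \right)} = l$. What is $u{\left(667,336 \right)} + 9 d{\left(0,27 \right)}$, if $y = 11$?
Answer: $6594$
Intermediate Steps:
$u{\left(W,h \right)} = 33$ ($u{\left(W,h \right)} = 3 \left(\left(h - h\right) + 11\right) = 3 \left(0 + 11\right) = 3 \cdot 11 = 33$)
$d{\left(Q,c \right)} = \left(Q + c\right)^{2}$
$u{\left(667,336 \right)} + 9 d{\left(0,27 \right)} = 33 + 9 \left(0 + 27\right)^{2} = 33 + 9 \cdot 27^{2} = 33 + 9 \cdot 729 = 33 + 6561 = 6594$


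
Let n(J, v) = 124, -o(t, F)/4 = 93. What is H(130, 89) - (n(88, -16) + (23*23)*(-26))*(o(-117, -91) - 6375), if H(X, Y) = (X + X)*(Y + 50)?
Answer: -91925470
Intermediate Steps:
o(t, F) = -372 (o(t, F) = -4*93 = -372)
H(X, Y) = 2*X*(50 + Y) (H(X, Y) = (2*X)*(50 + Y) = 2*X*(50 + Y))
H(130, 89) - (n(88, -16) + (23*23)*(-26))*(o(-117, -91) - 6375) = 2*130*(50 + 89) - (124 + (23*23)*(-26))*(-372 - 6375) = 2*130*139 - (124 + 529*(-26))*(-6747) = 36140 - (124 - 13754)*(-6747) = 36140 - (-13630)*(-6747) = 36140 - 1*91961610 = 36140 - 91961610 = -91925470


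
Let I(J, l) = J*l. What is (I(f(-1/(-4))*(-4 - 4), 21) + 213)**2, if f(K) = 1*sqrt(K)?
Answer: 16641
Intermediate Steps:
f(K) = sqrt(K)
(I(f(-1/(-4))*(-4 - 4), 21) + 213)**2 = ((sqrt(-1/(-4))*(-4 - 4))*21 + 213)**2 = ((sqrt(-1*(-1/4))*(-8))*21 + 213)**2 = ((sqrt(1/4)*(-8))*21 + 213)**2 = (((1/2)*(-8))*21 + 213)**2 = (-4*21 + 213)**2 = (-84 + 213)**2 = 129**2 = 16641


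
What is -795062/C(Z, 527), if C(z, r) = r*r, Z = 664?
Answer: -795062/277729 ≈ -2.8627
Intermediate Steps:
C(z, r) = r**2
-795062/C(Z, 527) = -795062/(527**2) = -795062/277729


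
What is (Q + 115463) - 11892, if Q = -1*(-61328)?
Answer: 164899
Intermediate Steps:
Q = 61328
(Q + 115463) - 11892 = (61328 + 115463) - 11892 = 176791 - 11892 = 164899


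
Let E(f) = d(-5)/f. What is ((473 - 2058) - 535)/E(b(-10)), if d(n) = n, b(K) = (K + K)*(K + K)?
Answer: 169600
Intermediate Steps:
b(K) = 4*K**2 (b(K) = (2*K)*(2*K) = 4*K**2)
E(f) = -5/f
((473 - 2058) - 535)/E(b(-10)) = ((473 - 2058) - 535)/((-5/(4*(-10)**2))) = (-1585 - 535)/((-5/(4*100))) = -2120/((-5/400)) = -2120/((-5*1/400)) = -2120/(-1/80) = -2120*(-80) = 169600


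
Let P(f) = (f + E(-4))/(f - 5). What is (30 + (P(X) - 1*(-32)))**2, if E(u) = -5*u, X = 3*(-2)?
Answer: 446224/121 ≈ 3687.8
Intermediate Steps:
X = -6
P(f) = (20 + f)/(-5 + f) (P(f) = (f - 5*(-4))/(f - 5) = (f + 20)/(-5 + f) = (20 + f)/(-5 + f))
(30 + (P(X) - 1*(-32)))**2 = (30 + ((20 - 6)/(-5 - 6) - 1*(-32)))**2 = (30 + (14/(-11) + 32))**2 = (30 + (-1/11*14 + 32))**2 = (30 + (-14/11 + 32))**2 = (30 + 338/11)**2 = (668/11)**2 = 446224/121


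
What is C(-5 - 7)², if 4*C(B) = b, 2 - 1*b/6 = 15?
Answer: 1521/4 ≈ 380.25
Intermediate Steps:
b = -78 (b = 12 - 6*15 = 12 - 90 = -78)
C(B) = -39/2 (C(B) = (¼)*(-78) = -39/2)
C(-5 - 7)² = (-39/2)² = 1521/4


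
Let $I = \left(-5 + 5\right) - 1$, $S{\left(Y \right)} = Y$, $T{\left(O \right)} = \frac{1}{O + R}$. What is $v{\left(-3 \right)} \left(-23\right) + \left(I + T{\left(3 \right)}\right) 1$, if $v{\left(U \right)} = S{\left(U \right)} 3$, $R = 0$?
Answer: $\frac{619}{3} \approx 206.33$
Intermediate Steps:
$T{\left(O \right)} = \frac{1}{O}$ ($T{\left(O \right)} = \frac{1}{O + 0} = \frac{1}{O}$)
$I = -1$ ($I = 0 - 1 = -1$)
$v{\left(U \right)} = 3 U$ ($v{\left(U \right)} = U 3 = 3 U$)
$v{\left(-3 \right)} \left(-23\right) + \left(I + T{\left(3 \right)}\right) 1 = 3 \left(-3\right) \left(-23\right) + \left(-1 + \frac{1}{3}\right) 1 = \left(-9\right) \left(-23\right) + \left(-1 + \frac{1}{3}\right) 1 = 207 - \frac{2}{3} = \frac{619}{3}$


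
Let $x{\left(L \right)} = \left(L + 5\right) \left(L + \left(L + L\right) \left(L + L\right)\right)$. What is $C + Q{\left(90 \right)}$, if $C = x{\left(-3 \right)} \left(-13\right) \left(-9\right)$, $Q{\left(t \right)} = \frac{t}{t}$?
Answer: $7723$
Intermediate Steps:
$x{\left(L \right)} = \left(5 + L\right) \left(L + 4 L^{2}\right)$ ($x{\left(L \right)} = \left(5 + L\right) \left(L + 2 L 2 L\right) = \left(5 + L\right) \left(L + 4 L^{2}\right)$)
$Q{\left(t \right)} = 1$
$C = 7722$ ($C = - 3 \left(5 + 4 \left(-3\right)^{2} + 21 \left(-3\right)\right) \left(-13\right) \left(-9\right) = - 3 \left(5 + 4 \cdot 9 - 63\right) \left(-13\right) \left(-9\right) = - 3 \left(5 + 36 - 63\right) \left(-13\right) \left(-9\right) = \left(-3\right) \left(-22\right) \left(-13\right) \left(-9\right) = 66 \left(-13\right) \left(-9\right) = \left(-858\right) \left(-9\right) = 7722$)
$C + Q{\left(90 \right)} = 7722 + 1 = 7723$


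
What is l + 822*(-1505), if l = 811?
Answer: -1236299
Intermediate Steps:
l + 822*(-1505) = 811 + 822*(-1505) = 811 - 1237110 = -1236299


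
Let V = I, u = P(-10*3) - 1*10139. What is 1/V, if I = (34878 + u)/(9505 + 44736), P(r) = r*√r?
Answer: 1341868099/612045121 + 1627230*I*√30/612045121 ≈ 2.1924 + 0.014562*I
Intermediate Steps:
P(r) = r^(3/2)
u = -10139 - 30*I*√30 (u = (-10*3)^(3/2) - 1*10139 = (-30)^(3/2) - 10139 = -30*I*√30 - 10139 = -10139 - 30*I*√30 ≈ -10139.0 - 164.32*I)
I = 2249/4931 - 30*I*√30/54241 (I = (34878 + (-10139 - 30*I*√30))/(9505 + 44736) = (24739 - 30*I*√30)/54241 = (24739 - 30*I*√30)*(1/54241) = 2249/4931 - 30*I*√30/54241 ≈ 0.45609 - 0.0030294*I)
V = 2249/4931 - 30*I*√30/54241 ≈ 0.45609 - 0.0030294*I
1/V = 1/(2249/4931 - 30*I*√30/54241)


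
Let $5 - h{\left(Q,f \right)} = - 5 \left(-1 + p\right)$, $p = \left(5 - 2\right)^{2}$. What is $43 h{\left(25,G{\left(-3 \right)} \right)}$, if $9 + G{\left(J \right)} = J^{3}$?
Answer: $1935$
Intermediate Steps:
$p = 9$ ($p = 3^{2} = 9$)
$G{\left(J \right)} = -9 + J^{3}$
$h{\left(Q,f \right)} = 45$ ($h{\left(Q,f \right)} = 5 - - 5 \left(-1 + 9\right) = 5 - \left(-5\right) 8 = 5 - -40 = 5 + 40 = 45$)
$43 h{\left(25,G{\left(-3 \right)} \right)} = 43 \cdot 45 = 1935$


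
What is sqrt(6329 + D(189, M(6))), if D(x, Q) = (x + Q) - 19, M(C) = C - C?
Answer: sqrt(6499) ≈ 80.616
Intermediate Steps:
M(C) = 0
D(x, Q) = -19 + Q + x (D(x, Q) = (Q + x) - 19 = -19 + Q + x)
sqrt(6329 + D(189, M(6))) = sqrt(6329 + (-19 + 0 + 189)) = sqrt(6329 + 170) = sqrt(6499)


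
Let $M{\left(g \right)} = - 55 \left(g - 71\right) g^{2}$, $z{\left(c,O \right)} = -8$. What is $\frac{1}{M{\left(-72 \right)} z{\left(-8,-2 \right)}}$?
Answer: $- \frac{1}{326177280} \approx -3.0658 \cdot 10^{-9}$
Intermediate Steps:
$M{\left(g \right)} = g^{2} \left(3905 - 55 g\right)$ ($M{\left(g \right)} = - 55 \left(-71 + g\right) g^{2} = \left(3905 - 55 g\right) g^{2} = g^{2} \left(3905 - 55 g\right)$)
$\frac{1}{M{\left(-72 \right)} z{\left(-8,-2 \right)}} = \frac{1}{55 \left(-72\right)^{2} \left(71 - -72\right) \left(-8\right)} = \frac{1}{55 \cdot 5184 \left(71 + 72\right) \left(-8\right)} = \frac{1}{55 \cdot 5184 \cdot 143 \left(-8\right)} = \frac{1}{40772160 \left(-8\right)} = \frac{1}{-326177280} = - \frac{1}{326177280}$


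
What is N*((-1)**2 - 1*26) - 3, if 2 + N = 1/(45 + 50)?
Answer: 888/19 ≈ 46.737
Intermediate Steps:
N = -189/95 (N = -2 + 1/(45 + 50) = -2 + 1/95 = -189/95 ≈ -1.9895)
N*((-1)**2 - 1*26) - 3 = -189*((-1)**2 - 1*26)/95 - 3 = -189*(1 - 26)/95 - 3 = -189/95*(-25) - 3 = 945/19 - 3 = 888/19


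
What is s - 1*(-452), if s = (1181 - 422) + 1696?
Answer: 2907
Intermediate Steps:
s = 2455 (s = 759 + 1696 = 2455)
s - 1*(-452) = 2455 - 1*(-452) = 2455 + 452 = 2907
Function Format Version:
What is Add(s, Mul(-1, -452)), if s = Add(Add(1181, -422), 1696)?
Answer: 2907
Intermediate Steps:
s = 2455 (s = Add(759, 1696) = 2455)
Add(s, Mul(-1, -452)) = Add(2455, Mul(-1, -452)) = Add(2455, 452) = 2907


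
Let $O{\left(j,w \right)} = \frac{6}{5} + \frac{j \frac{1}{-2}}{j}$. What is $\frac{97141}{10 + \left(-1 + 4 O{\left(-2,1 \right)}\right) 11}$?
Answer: $\frac{485705}{149} \approx 3259.8$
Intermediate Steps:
$O{\left(j,w \right)} = \frac{7}{10}$ ($O{\left(j,w \right)} = 6 \cdot \frac{1}{5} + \frac{j \left(- \frac{1}{2}\right)}{j} = \frac{6}{5} + \frac{\left(- \frac{1}{2}\right) j}{j} = \frac{6}{5} - \frac{1}{2} = \frac{7}{10}$)
$\frac{97141}{10 + \left(-1 + 4 O{\left(-2,1 \right)}\right) 11} = \frac{97141}{10 + \left(-1 + 4 \cdot \frac{7}{10}\right) 11} = \frac{97141}{10 + \left(-1 + \frac{14}{5}\right) 11} = \frac{97141}{10 + \frac{9}{5} \cdot 11} = \frac{97141}{10 + \frac{99}{5}} = \frac{97141}{\frac{149}{5}} = 97141 \cdot \frac{5}{149} = \frac{485705}{149}$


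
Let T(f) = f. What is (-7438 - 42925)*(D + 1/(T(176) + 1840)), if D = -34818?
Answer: 3535134440581/2016 ≈ 1.7535e+9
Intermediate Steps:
(-7438 - 42925)*(D + 1/(T(176) + 1840)) = (-7438 - 42925)*(-34818 + 1/(176 + 1840)) = -50363*(-34818 + 1/2016) = -50363*(-70193087/2016) = 3535134440581/2016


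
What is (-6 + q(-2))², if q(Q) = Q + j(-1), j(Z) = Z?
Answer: 81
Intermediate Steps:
q(Q) = -1 + Q (q(Q) = Q - 1 = -1 + Q)
(-6 + q(-2))² = (-6 + (-1 - 2))² = (-6 - 3)² = (-9)² = 81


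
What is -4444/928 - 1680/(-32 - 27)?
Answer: 324211/13688 ≈ 23.686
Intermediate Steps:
-4444/928 - 1680/(-32 - 27) = -4444*1/928 - 1680/(-59) = -1111/232 - 1680*(-1/59) = -1111/232 + 1680/59 = 324211/13688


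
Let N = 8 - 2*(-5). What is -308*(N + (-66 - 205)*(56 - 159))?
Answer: -8602748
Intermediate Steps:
N = 18 (N = 8 + 10 = 18)
-308*(N + (-66 - 205)*(56 - 159)) = -308*(18 + (-66 - 205)*(56 - 159)) = -308*(18 - 271*(-103)) = -308*(18 + 27913) = -308*27931 = -8602748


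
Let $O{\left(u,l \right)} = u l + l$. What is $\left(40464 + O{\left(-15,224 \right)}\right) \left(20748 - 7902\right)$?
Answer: $479515488$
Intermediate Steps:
$O{\left(u,l \right)} = l + l u$ ($O{\left(u,l \right)} = l u + l = l + l u$)
$\left(40464 + O{\left(-15,224 \right)}\right) \left(20748 - 7902\right) = \left(40464 + 224 \left(1 - 15\right)\right) \left(20748 - 7902\right) = \left(40464 + 224 \left(-14\right)\right) 12846 = \left(40464 - 3136\right) 12846 = 37328 \cdot 12846 = 479515488$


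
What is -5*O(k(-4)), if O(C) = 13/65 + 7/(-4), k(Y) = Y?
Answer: 31/4 ≈ 7.7500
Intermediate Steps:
O(C) = -31/20 (O(C) = 13*(1/65) + 7*(-1/4) = 1/5 - 7/4 = -31/20)
-5*O(k(-4)) = -5*(-31/20) = 31/4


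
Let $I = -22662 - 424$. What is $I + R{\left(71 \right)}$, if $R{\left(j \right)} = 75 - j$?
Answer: $-23082$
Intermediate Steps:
$I = -23086$
$I + R{\left(71 \right)} = -23086 + \left(75 - 71\right) = -23086 + 4 = -23082$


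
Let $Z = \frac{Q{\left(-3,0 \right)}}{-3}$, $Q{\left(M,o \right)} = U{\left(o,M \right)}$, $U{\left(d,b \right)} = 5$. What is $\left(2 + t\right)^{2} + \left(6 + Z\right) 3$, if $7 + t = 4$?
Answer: $14$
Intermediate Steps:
$t = -3$ ($t = -7 + 4 = -3$)
$Q{\left(M,o \right)} = 5$
$Z = - \frac{5}{3}$ ($Z = \frac{5}{-3} = 5 \left(- \frac{1}{3}\right) = - \frac{5}{3} \approx -1.6667$)
$\left(2 + t\right)^{2} + \left(6 + Z\right) 3 = \left(2 - 3\right)^{2} + \left(6 - \frac{5}{3}\right) 3 = \left(-1\right)^{2} + \frac{13}{3} \cdot 3 = 1 + 13 = 14$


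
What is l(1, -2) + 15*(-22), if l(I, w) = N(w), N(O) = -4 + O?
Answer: -336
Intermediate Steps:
l(I, w) = -4 + w
l(1, -2) + 15*(-22) = (-4 - 2) + 15*(-22) = -6 - 330 = -336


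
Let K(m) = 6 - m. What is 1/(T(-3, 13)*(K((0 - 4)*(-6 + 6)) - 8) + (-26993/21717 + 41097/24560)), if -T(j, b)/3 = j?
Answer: -533369520/9371095891 ≈ -0.056916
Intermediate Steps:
T(j, b) = -3*j
1/(T(-3, 13)*(K((0 - 4)*(-6 + 6)) - 8) + (-26993/21717 + 41097/24560)) = 1/((-3*(-3))*((6 - (0 - 4)*(-6 + 6)) - 8) + (-26993/21717 + 41097/24560)) = 1/(9*((6 - (-4)*0) - 8) + (-26993*1/21717 + 41097*(1/24560))) = 1/(9*((6 - 1*0) - 8) + (-26993/21717 + 41097/24560)) = 1/(9*((6 + 0) - 8) + 229555469/533369520) = 1/(9*(6 - 8) + 229555469/533369520) = 1/(9*(-2) + 229555469/533369520) = 1/(-18 + 229555469/533369520) = 1/(-9371095891/533369520) = -533369520/9371095891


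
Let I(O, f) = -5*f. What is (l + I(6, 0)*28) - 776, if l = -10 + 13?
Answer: -773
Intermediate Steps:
l = 3
(l + I(6, 0)*28) - 776 = (3 - 5*0*28) - 776 = (3 + 0*28) - 776 = (3 + 0) - 776 = 3 - 776 = -773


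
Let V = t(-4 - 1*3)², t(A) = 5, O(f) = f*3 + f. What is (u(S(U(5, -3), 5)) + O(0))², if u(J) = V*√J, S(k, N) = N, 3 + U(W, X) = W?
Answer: 3125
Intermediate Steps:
O(f) = 4*f (O(f) = 3*f + f = 4*f)
U(W, X) = -3 + W
V = 25 (V = 5² = 25)
u(J) = 25*√J
(u(S(U(5, -3), 5)) + O(0))² = (25*√5 + 4*0)² = (25*√5 + 0)² = (25*√5)² = 3125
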